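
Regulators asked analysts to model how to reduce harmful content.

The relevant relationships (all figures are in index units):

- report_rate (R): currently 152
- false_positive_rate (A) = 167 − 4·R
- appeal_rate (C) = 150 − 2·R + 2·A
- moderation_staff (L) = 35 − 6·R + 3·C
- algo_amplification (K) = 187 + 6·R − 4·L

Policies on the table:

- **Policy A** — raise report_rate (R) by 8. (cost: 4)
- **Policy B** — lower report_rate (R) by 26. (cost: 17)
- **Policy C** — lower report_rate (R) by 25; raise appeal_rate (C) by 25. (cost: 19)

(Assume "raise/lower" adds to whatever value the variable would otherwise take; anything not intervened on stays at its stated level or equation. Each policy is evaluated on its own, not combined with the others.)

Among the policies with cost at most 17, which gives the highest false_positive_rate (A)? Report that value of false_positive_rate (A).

-337

Policy A (R + 8):
  R = 152 + 8 = 160
  A = 167 − 4·160 = -473
Policy B (R − 26):
  R = 152 − 26 = 126
  A = 167 − 4·126 = -337
Comparing — Policy A: A=-473, Policy B: A=-337. Highest is -337 (Policy B).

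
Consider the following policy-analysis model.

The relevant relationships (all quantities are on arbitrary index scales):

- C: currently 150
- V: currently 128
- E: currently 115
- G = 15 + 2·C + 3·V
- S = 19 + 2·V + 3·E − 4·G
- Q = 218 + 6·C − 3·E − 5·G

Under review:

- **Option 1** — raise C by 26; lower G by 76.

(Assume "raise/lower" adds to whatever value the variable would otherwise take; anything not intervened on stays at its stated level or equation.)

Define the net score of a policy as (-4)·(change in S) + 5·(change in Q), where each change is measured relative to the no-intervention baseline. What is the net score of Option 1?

Baseline:
  C = 150
  V = 128
  E = 115
  G = 15 + 2·150 + 3·128 = 699
  S = 19 + 2·128 + 3·115 − 4·699 = -2176
  Q = 218 + 6·150 − 3·115 − 5·699 = -2722
Option 1 (C + 26, G − 76):
  C = 150 + 26 = 176
  V = 128
  E = 115
  G = 15 + 2·176 + 3·128 (−76 from intervention) = 675
  S = 19 + 2·128 + 3·115 − 4·675 = -2080
  Q = 218 + 6·176 − 3·115 − 5·675 = -2446
ΔS = -2080 − (-2176) = 96; ΔQ = -2446 − (-2722) = 276
Score = (-4)·96 + 5·276 = 996

996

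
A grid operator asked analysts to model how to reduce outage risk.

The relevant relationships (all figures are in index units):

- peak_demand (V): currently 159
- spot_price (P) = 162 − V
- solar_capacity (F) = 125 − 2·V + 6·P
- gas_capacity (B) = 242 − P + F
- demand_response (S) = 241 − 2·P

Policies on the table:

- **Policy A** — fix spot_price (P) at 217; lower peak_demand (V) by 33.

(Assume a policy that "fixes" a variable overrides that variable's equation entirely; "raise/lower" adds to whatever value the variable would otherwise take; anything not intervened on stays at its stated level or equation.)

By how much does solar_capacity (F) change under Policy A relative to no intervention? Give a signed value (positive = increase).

Baseline:
  V = 159
  P = 162 − 159 = 3
  F = 125 − 2·159 + 6·3 = -175
Policy A (P := 217, V − 33):
  V = 159 − 33 = 126
  P = 217
  F = 125 − 2·126 + 6·217 = 1175
Change in F: 1175 − (-175) = 1350

1350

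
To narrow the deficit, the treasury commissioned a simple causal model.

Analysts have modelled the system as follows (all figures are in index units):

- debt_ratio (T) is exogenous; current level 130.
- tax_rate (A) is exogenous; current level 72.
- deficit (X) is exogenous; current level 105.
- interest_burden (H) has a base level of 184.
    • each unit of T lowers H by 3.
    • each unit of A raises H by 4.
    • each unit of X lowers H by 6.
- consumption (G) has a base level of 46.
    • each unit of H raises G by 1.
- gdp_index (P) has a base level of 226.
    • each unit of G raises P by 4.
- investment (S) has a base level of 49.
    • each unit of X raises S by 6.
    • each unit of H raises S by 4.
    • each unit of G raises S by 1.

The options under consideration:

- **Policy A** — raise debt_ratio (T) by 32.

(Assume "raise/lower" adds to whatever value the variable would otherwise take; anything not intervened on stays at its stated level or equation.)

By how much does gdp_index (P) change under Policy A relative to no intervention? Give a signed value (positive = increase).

Baseline:
  T = 130
  A = 72
  X = 105
  H = 184 − 3·130 + 4·72 − 6·105 = -548
  G = 46 + (-548) = -502
  P = 226 + 4·(-502) = -1782
Policy A (T + 32):
  T = 130 + 32 = 162
  A = 72
  X = 105
  H = 184 − 3·162 + 4·72 − 6·105 = -644
  G = 46 + (-644) = -598
  P = 226 + 4·(-598) = -2166
Change in P: -2166 − (-1782) = -384

-384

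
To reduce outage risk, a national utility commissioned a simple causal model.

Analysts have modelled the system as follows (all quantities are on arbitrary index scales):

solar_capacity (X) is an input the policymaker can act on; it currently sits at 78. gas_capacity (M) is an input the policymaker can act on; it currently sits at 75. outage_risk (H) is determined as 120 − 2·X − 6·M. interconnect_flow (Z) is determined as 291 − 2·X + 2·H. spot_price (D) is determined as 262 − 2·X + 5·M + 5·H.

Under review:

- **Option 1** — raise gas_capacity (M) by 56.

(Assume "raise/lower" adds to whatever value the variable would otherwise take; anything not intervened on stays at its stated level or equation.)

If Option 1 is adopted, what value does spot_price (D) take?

Option 1 (M + 56):
  X = 78
  M = 75 + 56 = 131
  H = 120 − 2·78 − 6·131 = -822
  D = 262 − 2·78 + 5·131 + 5·(-822) = -3349

-3349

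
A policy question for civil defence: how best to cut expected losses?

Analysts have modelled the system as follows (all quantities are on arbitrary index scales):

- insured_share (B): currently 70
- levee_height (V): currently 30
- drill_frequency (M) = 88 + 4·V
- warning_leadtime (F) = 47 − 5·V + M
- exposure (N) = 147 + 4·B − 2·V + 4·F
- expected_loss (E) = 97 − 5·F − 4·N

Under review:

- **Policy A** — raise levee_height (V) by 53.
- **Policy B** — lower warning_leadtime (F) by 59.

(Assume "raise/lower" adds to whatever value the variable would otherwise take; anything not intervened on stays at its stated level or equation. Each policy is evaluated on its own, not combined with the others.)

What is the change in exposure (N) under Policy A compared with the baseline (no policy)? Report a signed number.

-318

Baseline:
  B = 70
  V = 30
  M = 88 + 4·30 = 208
  F = 47 − 5·30 + 208 = 105
  N = 147 + 4·70 − 2·30 + 4·105 = 787
Policy A (V + 53):
  B = 70
  V = 30 + 53 = 83
  M = 88 + 4·83 = 420
  F = 47 − 5·83 + 420 = 52
  N = 147 + 4·70 − 2·83 + 4·52 = 469
Change in N: 469 − 787 = -318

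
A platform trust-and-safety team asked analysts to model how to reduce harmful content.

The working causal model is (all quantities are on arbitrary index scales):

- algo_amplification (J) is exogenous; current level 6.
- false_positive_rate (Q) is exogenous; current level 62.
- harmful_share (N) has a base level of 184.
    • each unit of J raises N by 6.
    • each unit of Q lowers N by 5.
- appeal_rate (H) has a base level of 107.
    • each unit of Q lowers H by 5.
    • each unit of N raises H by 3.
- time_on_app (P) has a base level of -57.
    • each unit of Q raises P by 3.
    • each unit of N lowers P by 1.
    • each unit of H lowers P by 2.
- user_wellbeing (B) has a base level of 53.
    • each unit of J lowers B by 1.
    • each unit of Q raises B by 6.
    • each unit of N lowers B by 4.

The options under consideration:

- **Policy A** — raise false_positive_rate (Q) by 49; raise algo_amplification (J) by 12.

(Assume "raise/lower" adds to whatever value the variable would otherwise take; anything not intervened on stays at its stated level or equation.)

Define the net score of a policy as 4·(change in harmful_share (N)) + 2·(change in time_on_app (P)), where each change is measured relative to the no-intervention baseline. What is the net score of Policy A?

Baseline:
  J = 6
  Q = 62
  N = 184 + 6·6 − 5·62 = -90
  H = 107 − 5·62 + 3·(-90) = -473
  P = -57 + 3·62 − (-90) − 2·(-473) = 1165
Policy A (Q + 49, J + 12):
  J = 6 + 12 = 18
  Q = 62 + 49 = 111
  N = 184 + 6·18 − 5·111 = -263
  H = 107 − 5·111 + 3·(-263) = -1237
  P = -57 + 3·111 − (-263) − 2·(-1237) = 3013
ΔN = -263 − (-90) = -173; ΔP = 3013 − 1165 = 1848
Score = 4·(-173) + 2·1848 = 3004

3004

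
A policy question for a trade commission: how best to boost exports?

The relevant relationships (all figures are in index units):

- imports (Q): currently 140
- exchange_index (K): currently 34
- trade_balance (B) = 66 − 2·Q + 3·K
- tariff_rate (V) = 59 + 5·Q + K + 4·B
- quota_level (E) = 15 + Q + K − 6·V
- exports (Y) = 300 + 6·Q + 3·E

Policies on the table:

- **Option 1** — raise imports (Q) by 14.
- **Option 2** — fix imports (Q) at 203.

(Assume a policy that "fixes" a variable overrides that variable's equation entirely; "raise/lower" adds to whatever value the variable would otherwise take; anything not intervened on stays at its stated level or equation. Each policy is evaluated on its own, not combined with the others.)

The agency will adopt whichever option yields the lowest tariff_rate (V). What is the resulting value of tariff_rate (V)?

156

Option 1 (Q + 14):
  Q = 140 + 14 = 154
  K = 34
  B = 66 − 2·154 + 3·34 = -140
  V = 59 + 5·154 + 34 + 4·(-140) = 303
Option 2 (Q := 203):
  Q = 203
  K = 34
  B = 66 − 2·203 + 3·34 = -238
  V = 59 + 5·203 + 34 + 4·(-238) = 156
Comparing — Option 1: V=303, Option 2: V=156. Lowest is 156 (Option 2).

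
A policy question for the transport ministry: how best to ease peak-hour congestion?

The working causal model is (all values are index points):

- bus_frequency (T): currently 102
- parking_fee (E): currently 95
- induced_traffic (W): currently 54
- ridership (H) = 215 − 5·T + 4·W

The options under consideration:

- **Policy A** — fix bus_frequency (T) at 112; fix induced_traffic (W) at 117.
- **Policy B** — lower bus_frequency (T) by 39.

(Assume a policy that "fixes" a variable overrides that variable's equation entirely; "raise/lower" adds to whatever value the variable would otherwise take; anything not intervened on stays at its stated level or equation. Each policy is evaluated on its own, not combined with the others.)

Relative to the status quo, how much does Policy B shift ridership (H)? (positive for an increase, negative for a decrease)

195

Baseline:
  T = 102
  W = 54
  H = 215 − 5·102 + 4·54 = -79
Policy B (T − 39):
  T = 102 − 39 = 63
  W = 54
  H = 215 − 5·63 + 4·54 = 116
Change in H: 116 − (-79) = 195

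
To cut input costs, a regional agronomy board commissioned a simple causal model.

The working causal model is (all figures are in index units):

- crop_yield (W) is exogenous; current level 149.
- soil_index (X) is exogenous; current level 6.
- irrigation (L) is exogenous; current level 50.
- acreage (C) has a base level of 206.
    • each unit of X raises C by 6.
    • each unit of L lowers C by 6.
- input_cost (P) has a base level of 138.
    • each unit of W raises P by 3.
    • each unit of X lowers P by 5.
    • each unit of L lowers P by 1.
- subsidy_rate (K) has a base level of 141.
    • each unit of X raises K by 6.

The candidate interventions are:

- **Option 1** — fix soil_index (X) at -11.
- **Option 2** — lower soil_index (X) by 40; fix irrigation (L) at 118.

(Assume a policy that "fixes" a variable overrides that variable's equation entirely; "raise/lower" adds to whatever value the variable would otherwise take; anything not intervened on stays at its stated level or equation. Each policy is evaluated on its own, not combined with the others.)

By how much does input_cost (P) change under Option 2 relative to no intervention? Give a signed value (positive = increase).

132

Baseline:
  W = 149
  X = 6
  L = 50
  P = 138 + 3·149 − 5·6 − 50 = 505
Option 2 (X − 40, L := 118):
  W = 149
  X = 6 − 40 = -34
  L = 118
  P = 138 + 3·149 − 5·(-34) − 118 = 637
Change in P: 637 − 505 = 132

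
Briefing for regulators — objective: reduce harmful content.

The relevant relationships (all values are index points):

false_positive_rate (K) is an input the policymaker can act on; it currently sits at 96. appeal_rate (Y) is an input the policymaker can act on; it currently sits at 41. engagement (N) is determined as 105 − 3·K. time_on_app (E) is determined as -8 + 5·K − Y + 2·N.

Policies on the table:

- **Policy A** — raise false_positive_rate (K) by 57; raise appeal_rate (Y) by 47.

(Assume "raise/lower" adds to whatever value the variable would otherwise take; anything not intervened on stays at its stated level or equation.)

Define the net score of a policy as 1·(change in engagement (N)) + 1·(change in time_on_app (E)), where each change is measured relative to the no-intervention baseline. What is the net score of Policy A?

-275

Baseline:
  K = 96
  Y = 41
  N = 105 − 3·96 = -183
  E = -8 + 5·96 − 41 + 2·(-183) = 65
Policy A (K + 57, Y + 47):
  K = 96 + 57 = 153
  Y = 41 + 47 = 88
  N = 105 − 3·153 = -354
  E = -8 + 5·153 − 88 + 2·(-354) = -39
ΔN = -354 − (-183) = -171; ΔE = -39 − 65 = -104
Score = 1·(-171) + 1·(-104) = -275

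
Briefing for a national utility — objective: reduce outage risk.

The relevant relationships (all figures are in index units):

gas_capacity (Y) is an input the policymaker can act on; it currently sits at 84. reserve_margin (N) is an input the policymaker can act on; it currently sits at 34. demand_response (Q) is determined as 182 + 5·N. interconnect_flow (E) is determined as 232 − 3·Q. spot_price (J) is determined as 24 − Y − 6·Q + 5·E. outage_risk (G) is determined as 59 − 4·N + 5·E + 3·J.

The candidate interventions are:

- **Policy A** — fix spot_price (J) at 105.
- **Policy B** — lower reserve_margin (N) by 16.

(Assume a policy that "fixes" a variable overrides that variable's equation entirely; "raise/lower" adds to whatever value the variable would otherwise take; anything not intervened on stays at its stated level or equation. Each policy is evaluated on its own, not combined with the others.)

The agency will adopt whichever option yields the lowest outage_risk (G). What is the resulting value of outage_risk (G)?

-16769

Policy A (J := 105):
  Y = 84
  N = 34
  Q = 182 + 5·34 = 352
  E = 232 − 3·352 = -824
  J = 105
  G = 59 − 4·34 + 5·(-824) + 3·105 = -3882
Policy B (N − 16):
  Y = 84
  N = 34 − 16 = 18
  Q = 182 + 5·18 = 272
  E = 232 − 3·272 = -584
  J = 24 − 84 − 6·272 + 5·(-584) = -4612
  G = 59 − 4·18 + 5·(-584) + 3·(-4612) = -16769
Comparing — Policy A: G=-3882, Policy B: G=-16769. Lowest is -16769 (Policy B).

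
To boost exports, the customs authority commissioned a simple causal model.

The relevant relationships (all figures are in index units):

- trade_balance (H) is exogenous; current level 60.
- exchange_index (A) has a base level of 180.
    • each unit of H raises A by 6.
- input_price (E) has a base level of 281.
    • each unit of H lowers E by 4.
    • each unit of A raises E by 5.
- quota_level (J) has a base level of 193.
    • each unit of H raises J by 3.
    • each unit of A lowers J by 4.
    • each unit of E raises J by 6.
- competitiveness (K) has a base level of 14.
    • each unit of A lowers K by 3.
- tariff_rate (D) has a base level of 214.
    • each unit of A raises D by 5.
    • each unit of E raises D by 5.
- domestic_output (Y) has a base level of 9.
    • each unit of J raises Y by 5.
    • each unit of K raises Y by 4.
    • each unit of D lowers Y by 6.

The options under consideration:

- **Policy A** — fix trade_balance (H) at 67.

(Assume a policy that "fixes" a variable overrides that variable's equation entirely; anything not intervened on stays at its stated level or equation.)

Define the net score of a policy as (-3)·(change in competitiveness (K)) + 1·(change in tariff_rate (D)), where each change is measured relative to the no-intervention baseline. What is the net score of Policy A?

Baseline:
  H = 60
  A = 180 + 6·60 = 540
  E = 281 − 4·60 + 5·540 = 2741
  K = 14 − 3·540 = -1606
  D = 214 + 5·540 + 5·2741 = 16619
Policy A (H := 67):
  H = 67
  A = 180 + 6·67 = 582
  E = 281 − 4·67 + 5·582 = 2923
  K = 14 − 3·582 = -1732
  D = 214 + 5·582 + 5·2923 = 17739
ΔK = -1732 − (-1606) = -126; ΔD = 17739 − 16619 = 1120
Score = (-3)·(-126) + 1·1120 = 1498

1498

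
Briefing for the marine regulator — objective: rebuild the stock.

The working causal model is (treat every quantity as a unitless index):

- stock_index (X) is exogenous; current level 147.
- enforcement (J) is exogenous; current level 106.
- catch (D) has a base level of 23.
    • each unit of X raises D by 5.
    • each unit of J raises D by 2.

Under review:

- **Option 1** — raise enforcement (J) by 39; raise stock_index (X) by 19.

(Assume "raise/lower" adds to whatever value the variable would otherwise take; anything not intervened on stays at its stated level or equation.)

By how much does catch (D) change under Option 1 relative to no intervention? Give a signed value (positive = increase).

Baseline:
  X = 147
  J = 106
  D = 23 + 5·147 + 2·106 = 970
Option 1 (J + 39, X + 19):
  X = 147 + 19 = 166
  J = 106 + 39 = 145
  D = 23 + 5·166 + 2·145 = 1143
Change in D: 1143 − 970 = 173

173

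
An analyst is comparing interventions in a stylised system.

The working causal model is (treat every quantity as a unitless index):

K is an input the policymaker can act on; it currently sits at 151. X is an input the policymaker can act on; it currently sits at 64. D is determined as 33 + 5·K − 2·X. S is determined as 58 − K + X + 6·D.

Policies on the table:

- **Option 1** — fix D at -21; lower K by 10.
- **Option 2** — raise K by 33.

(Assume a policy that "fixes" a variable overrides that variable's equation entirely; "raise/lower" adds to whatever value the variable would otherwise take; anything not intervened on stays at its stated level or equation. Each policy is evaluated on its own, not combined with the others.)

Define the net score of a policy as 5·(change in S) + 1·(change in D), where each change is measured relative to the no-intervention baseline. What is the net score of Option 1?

Baseline:
  K = 151
  X = 64
  D = 33 + 5·151 − 2·64 = 660
  S = 58 − 151 + 64 + 6·660 = 3931
Option 1 (D := -21, K − 10):
  K = 151 − 10 = 141
  X = 64
  D = -21
  S = 58 − 141 + 64 + 6·(-21) = -145
ΔS = -145 − 3931 = -4076; ΔD = -21 − 660 = -681
Score = 5·(-4076) + 1·(-681) = -21061

-21061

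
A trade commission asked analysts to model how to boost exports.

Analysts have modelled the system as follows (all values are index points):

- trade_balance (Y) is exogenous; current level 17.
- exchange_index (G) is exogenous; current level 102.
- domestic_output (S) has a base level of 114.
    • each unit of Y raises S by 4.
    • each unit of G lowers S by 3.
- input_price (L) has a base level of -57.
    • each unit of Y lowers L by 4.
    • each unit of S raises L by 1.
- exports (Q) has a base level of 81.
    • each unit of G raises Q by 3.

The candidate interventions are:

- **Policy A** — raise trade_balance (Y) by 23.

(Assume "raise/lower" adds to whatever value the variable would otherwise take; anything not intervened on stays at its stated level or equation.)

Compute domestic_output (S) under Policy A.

-32

Policy A (Y + 23):
  Y = 17 + 23 = 40
  G = 102
  S = 114 + 4·40 − 3·102 = -32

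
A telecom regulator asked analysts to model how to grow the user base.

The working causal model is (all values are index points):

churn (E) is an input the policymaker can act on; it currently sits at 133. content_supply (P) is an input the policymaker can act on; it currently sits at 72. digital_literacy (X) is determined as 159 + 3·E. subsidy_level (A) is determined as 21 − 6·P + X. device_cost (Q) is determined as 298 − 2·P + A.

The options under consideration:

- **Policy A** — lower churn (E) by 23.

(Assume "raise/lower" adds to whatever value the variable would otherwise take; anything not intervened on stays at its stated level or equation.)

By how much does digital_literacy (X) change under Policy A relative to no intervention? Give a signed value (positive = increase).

-69

Baseline:
  E = 133
  X = 159 + 3·133 = 558
Policy A (E − 23):
  E = 133 − 23 = 110
  X = 159 + 3·110 = 489
Change in X: 489 − 558 = -69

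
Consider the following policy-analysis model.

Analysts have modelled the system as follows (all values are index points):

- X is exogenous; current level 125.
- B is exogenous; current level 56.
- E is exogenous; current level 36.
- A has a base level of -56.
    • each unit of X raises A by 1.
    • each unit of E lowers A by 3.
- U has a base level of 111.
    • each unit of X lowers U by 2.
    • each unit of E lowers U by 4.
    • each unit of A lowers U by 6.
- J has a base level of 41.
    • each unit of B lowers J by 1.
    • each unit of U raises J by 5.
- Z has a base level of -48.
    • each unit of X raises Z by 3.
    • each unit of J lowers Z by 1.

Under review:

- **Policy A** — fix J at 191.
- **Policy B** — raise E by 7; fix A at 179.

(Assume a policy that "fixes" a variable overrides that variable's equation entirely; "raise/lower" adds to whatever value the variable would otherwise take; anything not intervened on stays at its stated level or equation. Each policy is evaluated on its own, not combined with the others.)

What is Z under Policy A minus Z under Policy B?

-7131

Policy A (J := 191):
  X = 125
  B = 56
  E = 36
  A = -56 + 125 − 3·36 = -39
  U = 111 − 2·125 − 4·36 − 6·(-39) = -49
  J = 191
  Z = -48 + 3·125 − 191 = 136
Policy B (E + 7, A := 179):
  X = 125
  B = 56
  E = 36 + 7 = 43
  A = 179
  U = 111 − 2·125 − 4·43 − 6·179 = -1385
  J = 41 − 56 + 5·(-1385) = -6940
  Z = -48 + 3·125 − (-6940) = 7267
Z: 136 − 7267 = -7131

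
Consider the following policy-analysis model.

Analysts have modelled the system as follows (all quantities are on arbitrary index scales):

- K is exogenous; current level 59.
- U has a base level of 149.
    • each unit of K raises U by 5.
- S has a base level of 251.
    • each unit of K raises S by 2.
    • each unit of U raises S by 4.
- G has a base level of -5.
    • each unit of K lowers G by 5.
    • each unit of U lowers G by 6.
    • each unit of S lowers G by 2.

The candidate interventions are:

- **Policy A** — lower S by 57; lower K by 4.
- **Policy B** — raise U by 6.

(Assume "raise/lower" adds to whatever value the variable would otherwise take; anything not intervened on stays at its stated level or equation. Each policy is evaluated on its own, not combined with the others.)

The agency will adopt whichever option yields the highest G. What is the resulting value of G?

-6824

Policy A (S − 57, K − 4):
  K = 59 − 4 = 55
  U = 149 + 5·55 = 424
  S = 251 + 2·55 + 4·424 (−57 from intervention) = 2000
  G = -5 − 5·55 − 6·424 − 2·2000 = -6824
Policy B (U + 6):
  K = 59
  U = 149 + 5·59 (+6 from intervention) = 450
  S = 251 + 2·59 + 4·450 = 2169
  G = -5 − 5·59 − 6·450 − 2·2169 = -7338
Comparing — Policy A: G=-6824, Policy B: G=-7338. Highest is -6824 (Policy A).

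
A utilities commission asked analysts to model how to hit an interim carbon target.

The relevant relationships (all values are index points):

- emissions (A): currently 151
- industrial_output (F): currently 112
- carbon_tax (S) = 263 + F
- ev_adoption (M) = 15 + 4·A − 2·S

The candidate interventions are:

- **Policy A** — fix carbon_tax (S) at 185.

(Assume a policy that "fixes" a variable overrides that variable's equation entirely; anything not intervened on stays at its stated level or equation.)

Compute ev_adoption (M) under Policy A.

Policy A (S := 185):
  A = 151
  F = 112
  S = 185
  M = 15 + 4·151 − 2·185 = 249

249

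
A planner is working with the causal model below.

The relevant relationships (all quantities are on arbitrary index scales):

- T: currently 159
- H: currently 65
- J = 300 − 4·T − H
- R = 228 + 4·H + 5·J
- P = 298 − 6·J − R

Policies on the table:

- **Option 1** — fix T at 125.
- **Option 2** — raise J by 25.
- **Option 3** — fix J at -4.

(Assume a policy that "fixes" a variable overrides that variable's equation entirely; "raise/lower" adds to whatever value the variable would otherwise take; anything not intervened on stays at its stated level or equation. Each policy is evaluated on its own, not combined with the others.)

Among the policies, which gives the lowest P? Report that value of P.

-146

Option 1 (T := 125):
  T = 125
  H = 65
  J = 300 − 4·125 − 65 = -265
  R = 228 + 4·65 + 5·(-265) = -837
  P = 298 − 6·(-265) − (-837) = 2725
Option 2 (J + 25):
  T = 159
  H = 65
  J = 300 − 4·159 − 65 (+25 from intervention) = -376
  R = 228 + 4·65 + 5·(-376) = -1392
  P = 298 − 6·(-376) − (-1392) = 3946
Option 3 (J := -4):
  T = 159
  H = 65
  J = -4
  R = 228 + 4·65 + 5·(-4) = 468
  P = 298 − 6·(-4) − 468 = -146
Comparing — Option 1: P=2725, Option 2: P=3946, Option 3: P=-146. Lowest is -146 (Option 3).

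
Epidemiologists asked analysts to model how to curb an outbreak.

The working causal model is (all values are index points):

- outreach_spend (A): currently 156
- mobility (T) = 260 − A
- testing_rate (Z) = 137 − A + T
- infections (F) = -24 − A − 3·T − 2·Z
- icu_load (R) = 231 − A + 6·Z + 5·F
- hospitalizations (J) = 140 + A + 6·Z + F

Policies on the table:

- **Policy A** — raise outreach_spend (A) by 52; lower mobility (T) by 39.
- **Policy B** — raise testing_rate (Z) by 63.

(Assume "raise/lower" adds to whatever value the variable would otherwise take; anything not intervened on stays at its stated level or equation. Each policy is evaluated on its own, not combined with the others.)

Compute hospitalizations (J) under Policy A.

Policy A (A + 52, T − 39):
  A = 156 + 52 = 208
  T = 260 − 208 (−39 from intervention) = 13
  Z = 137 − 208 + 13 = -58
  F = -24 − 208 − 3·13 − 2·(-58) = -155
  J = 140 + 208 + 6·(-58) + (-155) = -155

-155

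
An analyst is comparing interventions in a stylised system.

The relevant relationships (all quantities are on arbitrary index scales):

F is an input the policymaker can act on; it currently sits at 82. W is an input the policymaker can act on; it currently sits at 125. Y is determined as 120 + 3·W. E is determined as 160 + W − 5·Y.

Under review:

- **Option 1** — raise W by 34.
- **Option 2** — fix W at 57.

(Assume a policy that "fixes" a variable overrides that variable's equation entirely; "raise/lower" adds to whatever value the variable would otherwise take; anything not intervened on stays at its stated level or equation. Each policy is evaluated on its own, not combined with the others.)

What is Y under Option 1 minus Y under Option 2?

Option 1 (W + 34):
  W = 125 + 34 = 159
  Y = 120 + 3·159 = 597
Option 2 (W := 57):
  W = 57
  Y = 120 + 3·57 = 291
Y: 597 − 291 = 306

306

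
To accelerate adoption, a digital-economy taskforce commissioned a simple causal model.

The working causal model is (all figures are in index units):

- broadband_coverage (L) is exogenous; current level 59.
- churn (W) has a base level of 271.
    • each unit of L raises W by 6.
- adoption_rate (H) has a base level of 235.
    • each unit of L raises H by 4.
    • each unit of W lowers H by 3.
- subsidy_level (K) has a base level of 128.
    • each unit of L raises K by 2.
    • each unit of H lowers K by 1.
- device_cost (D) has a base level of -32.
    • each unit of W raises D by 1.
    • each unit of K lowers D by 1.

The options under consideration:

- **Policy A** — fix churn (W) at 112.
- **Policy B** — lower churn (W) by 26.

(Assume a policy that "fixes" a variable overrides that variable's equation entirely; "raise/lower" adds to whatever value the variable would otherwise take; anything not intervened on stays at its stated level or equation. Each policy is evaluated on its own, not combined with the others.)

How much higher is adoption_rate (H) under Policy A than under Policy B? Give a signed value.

Policy A (W := 112):
  L = 59
  W = 112
  H = 235 + 4·59 − 3·112 = 135
Policy B (W − 26):
  L = 59
  W = 271 + 6·59 (−26 from intervention) = 599
  H = 235 + 4·59 − 3·599 = -1326
H: 135 − (-1326) = 1461

1461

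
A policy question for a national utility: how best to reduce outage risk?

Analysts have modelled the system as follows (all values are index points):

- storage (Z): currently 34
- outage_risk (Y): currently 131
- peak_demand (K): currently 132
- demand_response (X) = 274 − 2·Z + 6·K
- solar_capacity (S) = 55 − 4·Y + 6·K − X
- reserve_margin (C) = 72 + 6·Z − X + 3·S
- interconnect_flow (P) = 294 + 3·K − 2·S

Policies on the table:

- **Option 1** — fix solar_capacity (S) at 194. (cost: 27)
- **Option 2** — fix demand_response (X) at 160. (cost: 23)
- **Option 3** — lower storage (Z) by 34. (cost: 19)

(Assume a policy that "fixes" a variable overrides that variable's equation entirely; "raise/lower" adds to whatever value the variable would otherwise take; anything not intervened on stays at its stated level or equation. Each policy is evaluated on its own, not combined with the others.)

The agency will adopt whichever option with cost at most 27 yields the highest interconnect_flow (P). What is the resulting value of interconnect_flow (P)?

2176

Option 1 (S := 194):
  Z = 34
  Y = 131
  K = 132
  X = 274 − 2·34 + 6·132 = 998
  S = 194
  P = 294 + 3·132 − 2·194 = 302
Option 2 (X := 160):
  Z = 34
  Y = 131
  K = 132
  X = 160
  S = 55 − 4·131 + 6·132 − 160 = 163
  P = 294 + 3·132 − 2·163 = 364
Option 3 (Z − 34):
  Z = 34 − 34 = 0
  Y = 131
  K = 132
  X = 274 − 2·0 + 6·132 = 1066
  S = 55 − 4·131 + 6·132 − 1066 = -743
  P = 294 + 3·132 − 2·(-743) = 2176
Comparing — Option 1: P=302, Option 2: P=364, Option 3: P=2176. Highest is 2176 (Option 3).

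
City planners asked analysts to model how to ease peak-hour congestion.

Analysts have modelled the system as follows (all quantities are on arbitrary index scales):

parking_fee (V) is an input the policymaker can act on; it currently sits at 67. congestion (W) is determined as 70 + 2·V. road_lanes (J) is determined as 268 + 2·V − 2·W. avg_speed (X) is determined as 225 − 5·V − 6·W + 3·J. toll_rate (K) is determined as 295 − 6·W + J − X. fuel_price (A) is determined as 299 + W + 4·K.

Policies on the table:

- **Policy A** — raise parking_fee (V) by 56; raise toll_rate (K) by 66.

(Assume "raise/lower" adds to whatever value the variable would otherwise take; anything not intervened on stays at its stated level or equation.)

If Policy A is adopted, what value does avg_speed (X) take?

-2640

Policy A (V + 56, K + 66):
  V = 67 + 56 = 123
  W = 70 + 2·123 = 316
  J = 268 + 2·123 − 2·316 = -118
  X = 225 − 5·123 − 6·316 + 3·(-118) = -2640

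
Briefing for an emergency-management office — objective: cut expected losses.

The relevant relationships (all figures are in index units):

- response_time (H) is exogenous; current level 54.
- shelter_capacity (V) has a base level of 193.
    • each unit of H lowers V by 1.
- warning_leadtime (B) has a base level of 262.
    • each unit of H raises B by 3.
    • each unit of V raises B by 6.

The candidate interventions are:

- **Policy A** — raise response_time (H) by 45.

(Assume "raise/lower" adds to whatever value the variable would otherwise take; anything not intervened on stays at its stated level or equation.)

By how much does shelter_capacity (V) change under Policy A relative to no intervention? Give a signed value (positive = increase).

-45

Baseline:
  H = 54
  V = 193 − 54 = 139
Policy A (H + 45):
  H = 54 + 45 = 99
  V = 193 − 99 = 94
Change in V: 94 − 139 = -45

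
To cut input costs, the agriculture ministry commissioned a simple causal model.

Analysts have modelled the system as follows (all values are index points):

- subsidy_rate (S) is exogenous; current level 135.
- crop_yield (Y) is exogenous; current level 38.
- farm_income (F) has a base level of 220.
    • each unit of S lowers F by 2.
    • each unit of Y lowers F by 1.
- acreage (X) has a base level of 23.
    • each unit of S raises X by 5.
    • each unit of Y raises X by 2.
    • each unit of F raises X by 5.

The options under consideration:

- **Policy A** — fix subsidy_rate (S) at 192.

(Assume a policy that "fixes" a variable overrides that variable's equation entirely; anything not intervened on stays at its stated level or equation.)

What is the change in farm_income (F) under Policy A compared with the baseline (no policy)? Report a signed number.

-114

Baseline:
  S = 135
  Y = 38
  F = 220 − 2·135 − 38 = -88
Policy A (S := 192):
  S = 192
  Y = 38
  F = 220 − 2·192 − 38 = -202
Change in F: -202 − (-88) = -114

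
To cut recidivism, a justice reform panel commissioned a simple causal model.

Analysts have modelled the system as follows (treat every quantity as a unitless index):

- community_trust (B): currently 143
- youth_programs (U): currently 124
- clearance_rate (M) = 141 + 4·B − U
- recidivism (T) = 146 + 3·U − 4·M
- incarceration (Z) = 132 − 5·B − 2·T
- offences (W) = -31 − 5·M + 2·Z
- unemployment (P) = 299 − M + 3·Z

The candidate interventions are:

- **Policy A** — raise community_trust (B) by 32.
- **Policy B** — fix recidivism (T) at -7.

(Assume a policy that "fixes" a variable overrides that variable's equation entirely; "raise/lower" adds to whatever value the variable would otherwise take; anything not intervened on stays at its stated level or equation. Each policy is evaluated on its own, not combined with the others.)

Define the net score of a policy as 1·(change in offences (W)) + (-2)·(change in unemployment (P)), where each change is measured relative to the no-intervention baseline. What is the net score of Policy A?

-3840

Baseline:
  B = 143
  U = 124
  M = 141 + 4·143 − 124 = 589
  T = 146 + 3·124 − 4·589 = -1838
  Z = 132 − 5·143 − 2·(-1838) = 3093
  W = -31 − 5·589 + 2·3093 = 3210
  P = 299 − 589 + 3·3093 = 8989
Policy A (B + 32):
  B = 143 + 32 = 175
  U = 124
  M = 141 + 4·175 − 124 = 717
  T = 146 + 3·124 − 4·717 = -2350
  Z = 132 − 5·175 − 2·(-2350) = 3957
  W = -31 − 5·717 + 2·3957 = 4298
  P = 299 − 717 + 3·3957 = 11453
ΔW = 4298 − 3210 = 1088; ΔP = 11453 − 8989 = 2464
Score = 1·1088 + (-2)·2464 = -3840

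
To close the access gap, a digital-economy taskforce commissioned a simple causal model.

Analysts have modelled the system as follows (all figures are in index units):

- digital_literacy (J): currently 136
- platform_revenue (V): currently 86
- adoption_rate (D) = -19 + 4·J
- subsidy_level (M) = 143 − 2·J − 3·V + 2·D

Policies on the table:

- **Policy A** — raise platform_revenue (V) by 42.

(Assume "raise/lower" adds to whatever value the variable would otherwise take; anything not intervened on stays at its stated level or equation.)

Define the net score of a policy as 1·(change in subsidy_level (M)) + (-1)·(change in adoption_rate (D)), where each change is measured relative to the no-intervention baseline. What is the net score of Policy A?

-126

Baseline:
  J = 136
  V = 86
  D = -19 + 4·136 = 525
  M = 143 − 2·136 − 3·86 + 2·525 = 663
Policy A (V + 42):
  J = 136
  V = 86 + 42 = 128
  D = -19 + 4·136 = 525
  M = 143 − 2·136 − 3·128 + 2·525 = 537
ΔM = 537 − 663 = -126; ΔD = 525 − 525 = 0
Score = 1·(-126) + (-1)·0 = -126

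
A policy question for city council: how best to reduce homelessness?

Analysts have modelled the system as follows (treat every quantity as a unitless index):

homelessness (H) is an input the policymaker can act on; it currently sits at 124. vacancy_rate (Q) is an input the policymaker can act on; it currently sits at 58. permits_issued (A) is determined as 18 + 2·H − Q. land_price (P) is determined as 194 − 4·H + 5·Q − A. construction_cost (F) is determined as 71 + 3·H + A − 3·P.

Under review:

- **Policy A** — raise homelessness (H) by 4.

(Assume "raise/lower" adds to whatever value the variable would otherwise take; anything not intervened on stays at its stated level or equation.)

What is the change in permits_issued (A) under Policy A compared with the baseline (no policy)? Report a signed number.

8

Baseline:
  H = 124
  Q = 58
  A = 18 + 2·124 − 58 = 208
Policy A (H + 4):
  H = 124 + 4 = 128
  Q = 58
  A = 18 + 2·128 − 58 = 216
Change in A: 216 − 208 = 8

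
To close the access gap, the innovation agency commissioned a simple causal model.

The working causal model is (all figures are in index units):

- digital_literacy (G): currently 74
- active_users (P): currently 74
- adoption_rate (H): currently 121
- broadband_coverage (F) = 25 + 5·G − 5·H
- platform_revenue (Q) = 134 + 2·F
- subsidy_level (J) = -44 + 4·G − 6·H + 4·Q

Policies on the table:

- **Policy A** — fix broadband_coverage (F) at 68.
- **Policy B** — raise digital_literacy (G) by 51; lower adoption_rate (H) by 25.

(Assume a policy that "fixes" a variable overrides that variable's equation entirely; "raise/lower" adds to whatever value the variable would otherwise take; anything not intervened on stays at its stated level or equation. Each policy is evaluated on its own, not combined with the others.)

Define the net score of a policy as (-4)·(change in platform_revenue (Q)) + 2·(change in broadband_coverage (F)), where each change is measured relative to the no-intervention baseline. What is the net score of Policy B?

-2280

Baseline:
  G = 74
  H = 121
  F = 25 + 5·74 − 5·121 = -210
  Q = 134 + 2·(-210) = -286
Policy B (G + 51, H − 25):
  G = 74 + 51 = 125
  H = 121 − 25 = 96
  F = 25 + 5·125 − 5·96 = 170
  Q = 134 + 2·170 = 474
ΔQ = 474 − (-286) = 760; ΔF = 170 − (-210) = 380
Score = (-4)·760 + 2·380 = -2280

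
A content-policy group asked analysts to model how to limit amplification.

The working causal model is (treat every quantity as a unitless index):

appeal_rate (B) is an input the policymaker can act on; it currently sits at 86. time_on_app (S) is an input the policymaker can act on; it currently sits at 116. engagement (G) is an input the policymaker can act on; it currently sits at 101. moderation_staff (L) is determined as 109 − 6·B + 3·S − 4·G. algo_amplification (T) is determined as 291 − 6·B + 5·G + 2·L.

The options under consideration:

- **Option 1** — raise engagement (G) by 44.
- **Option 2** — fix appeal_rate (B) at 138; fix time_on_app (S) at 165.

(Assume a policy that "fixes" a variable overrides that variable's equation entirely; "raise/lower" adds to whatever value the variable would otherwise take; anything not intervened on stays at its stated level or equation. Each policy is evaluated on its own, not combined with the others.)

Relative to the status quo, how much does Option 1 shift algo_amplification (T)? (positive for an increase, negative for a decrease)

Baseline:
  B = 86
  S = 116
  G = 101
  L = 109 − 6·86 + 3·116 − 4·101 = -463
  T = 291 − 6·86 + 5·101 + 2·(-463) = -646
Option 1 (G + 44):
  B = 86
  S = 116
  G = 101 + 44 = 145
  L = 109 − 6·86 + 3·116 − 4·145 = -639
  T = 291 − 6·86 + 5·145 + 2·(-639) = -778
Change in T: -778 − (-646) = -132

-132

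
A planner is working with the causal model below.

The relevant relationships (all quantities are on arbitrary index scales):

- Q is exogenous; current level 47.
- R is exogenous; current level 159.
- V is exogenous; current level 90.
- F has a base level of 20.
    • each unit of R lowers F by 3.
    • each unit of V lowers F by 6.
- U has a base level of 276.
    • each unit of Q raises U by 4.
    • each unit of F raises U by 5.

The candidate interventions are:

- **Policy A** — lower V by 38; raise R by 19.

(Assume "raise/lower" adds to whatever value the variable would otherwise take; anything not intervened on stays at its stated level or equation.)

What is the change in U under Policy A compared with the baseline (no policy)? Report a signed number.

855

Baseline:
  Q = 47
  R = 159
  V = 90
  F = 20 − 3·159 − 6·90 = -997
  U = 276 + 4·47 + 5·(-997) = -4521
Policy A (V − 38, R + 19):
  Q = 47
  R = 159 + 19 = 178
  V = 90 − 38 = 52
  F = 20 − 3·178 − 6·52 = -826
  U = 276 + 4·47 + 5·(-826) = -3666
Change in U: -3666 − (-4521) = 855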